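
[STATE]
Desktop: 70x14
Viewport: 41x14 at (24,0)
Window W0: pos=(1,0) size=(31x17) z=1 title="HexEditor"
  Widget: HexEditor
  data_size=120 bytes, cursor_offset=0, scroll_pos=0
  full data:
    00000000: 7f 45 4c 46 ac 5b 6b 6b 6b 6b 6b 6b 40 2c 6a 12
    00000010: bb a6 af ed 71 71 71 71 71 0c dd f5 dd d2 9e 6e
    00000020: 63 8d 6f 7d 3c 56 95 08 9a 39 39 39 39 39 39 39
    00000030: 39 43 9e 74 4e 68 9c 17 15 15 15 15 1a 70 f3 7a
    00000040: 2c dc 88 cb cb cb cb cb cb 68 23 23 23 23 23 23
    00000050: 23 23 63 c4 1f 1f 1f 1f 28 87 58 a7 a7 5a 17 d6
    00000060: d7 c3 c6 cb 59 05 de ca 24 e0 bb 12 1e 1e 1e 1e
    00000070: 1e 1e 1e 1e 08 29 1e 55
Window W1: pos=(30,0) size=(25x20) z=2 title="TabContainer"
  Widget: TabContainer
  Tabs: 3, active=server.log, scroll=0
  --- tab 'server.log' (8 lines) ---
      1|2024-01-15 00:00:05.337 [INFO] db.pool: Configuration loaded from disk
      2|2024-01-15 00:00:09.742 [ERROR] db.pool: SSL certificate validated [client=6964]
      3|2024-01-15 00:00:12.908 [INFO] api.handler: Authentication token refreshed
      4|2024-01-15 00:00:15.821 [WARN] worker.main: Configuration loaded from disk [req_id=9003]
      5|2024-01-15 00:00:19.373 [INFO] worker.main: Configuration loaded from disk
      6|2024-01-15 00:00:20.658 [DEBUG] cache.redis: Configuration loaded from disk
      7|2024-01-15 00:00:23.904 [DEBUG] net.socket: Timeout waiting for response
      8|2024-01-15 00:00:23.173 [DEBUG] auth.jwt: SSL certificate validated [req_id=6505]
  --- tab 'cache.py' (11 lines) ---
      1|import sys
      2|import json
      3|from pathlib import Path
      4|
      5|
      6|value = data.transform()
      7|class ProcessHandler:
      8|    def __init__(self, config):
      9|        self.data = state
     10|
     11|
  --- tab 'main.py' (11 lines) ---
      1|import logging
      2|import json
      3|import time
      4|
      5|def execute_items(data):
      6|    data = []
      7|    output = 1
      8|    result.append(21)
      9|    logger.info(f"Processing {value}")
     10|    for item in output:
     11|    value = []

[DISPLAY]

━━━━━━┏━━━━━━━━━━━━━━━━━━━━━━━┓          
      ┃ TabContainer          ┃          
──────┠───────────────────────┨          
ac 5b ┃[server.log]│ cache.py ┃          
71 71 ┃───────────────────────┃          
3c 56 ┃2024-01-15 00:00:05.337┃          
4e 68 ┃2024-01-15 00:00:09.742┃          
cb cb ┃2024-01-15 00:00:12.908┃          
1f 1f ┃2024-01-15 00:00:15.821┃          
59 05 ┃2024-01-15 00:00:19.373┃          
08 29 ┃2024-01-15 00:00:20.658┃          
      ┃2024-01-15 00:00:23.904┃          
      ┃2024-01-15 00:00:23.173┃          
      ┃                       ┃          


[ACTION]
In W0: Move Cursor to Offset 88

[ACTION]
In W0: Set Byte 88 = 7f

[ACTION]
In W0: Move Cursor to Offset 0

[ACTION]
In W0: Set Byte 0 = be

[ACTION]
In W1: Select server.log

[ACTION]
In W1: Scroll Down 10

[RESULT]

━━━━━━┏━━━━━━━━━━━━━━━━━━━━━━━┓          
      ┃ TabContainer          ┃          
──────┠───────────────────────┨          
ac 5b ┃[server.log]│ cache.py ┃          
71 71 ┃───────────────────────┃          
3c 56 ┃2024-01-15 00:00:23.173┃          
4e 68 ┃                       ┃          
cb cb ┃                       ┃          
1f 1f ┃                       ┃          
59 05 ┃                       ┃          
08 29 ┃                       ┃          
      ┃                       ┃          
      ┃                       ┃          
      ┃                       ┃          


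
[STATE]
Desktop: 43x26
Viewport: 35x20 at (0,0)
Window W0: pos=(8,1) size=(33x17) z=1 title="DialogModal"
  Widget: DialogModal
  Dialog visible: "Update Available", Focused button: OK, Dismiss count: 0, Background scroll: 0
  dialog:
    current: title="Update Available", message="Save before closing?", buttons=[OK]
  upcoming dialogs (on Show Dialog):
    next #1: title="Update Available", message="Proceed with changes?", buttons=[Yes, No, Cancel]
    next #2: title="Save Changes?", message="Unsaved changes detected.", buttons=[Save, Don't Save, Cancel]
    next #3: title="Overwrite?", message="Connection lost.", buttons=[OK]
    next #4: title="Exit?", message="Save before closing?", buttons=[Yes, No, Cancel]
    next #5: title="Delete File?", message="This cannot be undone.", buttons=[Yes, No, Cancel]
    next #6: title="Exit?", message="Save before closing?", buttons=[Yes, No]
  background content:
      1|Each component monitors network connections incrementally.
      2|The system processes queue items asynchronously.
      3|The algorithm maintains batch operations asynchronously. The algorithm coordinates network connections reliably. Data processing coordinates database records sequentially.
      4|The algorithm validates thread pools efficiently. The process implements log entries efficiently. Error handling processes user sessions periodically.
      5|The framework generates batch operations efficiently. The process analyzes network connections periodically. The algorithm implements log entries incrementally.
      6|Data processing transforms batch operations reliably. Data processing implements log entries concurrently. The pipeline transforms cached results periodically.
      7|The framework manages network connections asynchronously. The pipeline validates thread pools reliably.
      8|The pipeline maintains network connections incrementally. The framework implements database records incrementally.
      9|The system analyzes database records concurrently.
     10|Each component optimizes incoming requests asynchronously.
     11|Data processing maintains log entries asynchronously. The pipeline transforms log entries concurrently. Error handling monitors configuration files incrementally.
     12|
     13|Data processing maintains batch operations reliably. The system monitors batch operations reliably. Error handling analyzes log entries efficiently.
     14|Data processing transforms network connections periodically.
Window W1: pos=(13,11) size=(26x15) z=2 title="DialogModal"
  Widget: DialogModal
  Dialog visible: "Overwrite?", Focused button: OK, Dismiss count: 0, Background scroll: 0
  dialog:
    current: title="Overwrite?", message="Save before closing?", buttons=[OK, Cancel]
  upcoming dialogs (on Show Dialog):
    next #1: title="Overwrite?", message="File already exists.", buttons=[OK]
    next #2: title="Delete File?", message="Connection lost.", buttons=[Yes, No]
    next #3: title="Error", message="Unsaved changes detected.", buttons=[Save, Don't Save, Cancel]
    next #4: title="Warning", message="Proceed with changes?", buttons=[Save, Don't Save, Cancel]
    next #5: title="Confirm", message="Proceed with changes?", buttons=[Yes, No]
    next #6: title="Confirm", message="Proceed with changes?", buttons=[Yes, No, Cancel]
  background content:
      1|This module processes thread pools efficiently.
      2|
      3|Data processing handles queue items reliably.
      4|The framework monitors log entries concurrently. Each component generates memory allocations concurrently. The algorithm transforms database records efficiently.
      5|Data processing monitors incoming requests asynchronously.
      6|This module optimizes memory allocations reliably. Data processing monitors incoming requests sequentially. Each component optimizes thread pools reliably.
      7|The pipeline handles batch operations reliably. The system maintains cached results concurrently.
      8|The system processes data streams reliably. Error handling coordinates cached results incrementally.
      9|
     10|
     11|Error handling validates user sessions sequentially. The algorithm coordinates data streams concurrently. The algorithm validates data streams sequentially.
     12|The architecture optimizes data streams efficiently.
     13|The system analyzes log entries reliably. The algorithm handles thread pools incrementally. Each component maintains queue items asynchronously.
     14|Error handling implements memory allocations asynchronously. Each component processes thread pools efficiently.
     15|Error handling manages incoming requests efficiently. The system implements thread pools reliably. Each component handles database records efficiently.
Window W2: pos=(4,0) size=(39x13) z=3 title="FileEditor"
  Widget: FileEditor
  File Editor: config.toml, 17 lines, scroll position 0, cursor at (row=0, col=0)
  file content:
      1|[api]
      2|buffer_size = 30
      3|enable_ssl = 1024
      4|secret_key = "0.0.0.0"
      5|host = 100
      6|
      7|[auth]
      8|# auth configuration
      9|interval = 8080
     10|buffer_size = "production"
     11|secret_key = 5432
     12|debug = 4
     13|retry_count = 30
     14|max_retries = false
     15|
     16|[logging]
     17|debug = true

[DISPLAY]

    ┏━━━━━━━━━━━━━━━━━━━━━━━━━━━━━━
    ┃ FileEditor                   
    ┠──────────────────────────────
    ┃█api]                         
    ┃buffer_size = 30              
    ┃enable_ssl = 1024             
    ┃secret_key = "0.0.0.0"        
    ┃host = 100                    
    ┃                              
    ┃[auth]                        
    ┃# auth configuration          
    ┃interval = 8080               
    ┗━━━━━━━━━━━━━━━━━━━━━━━━━━━━━━
        ┃Each┠─────────────────────
        ┃Data┃This module processes
        ┃    ┃                     
        ┃Data┃Data processing handl
        ┗━━━━┃Th┌──────────────────
             ┃Da│    Overwrite?    
             ┃Th│Save before closin


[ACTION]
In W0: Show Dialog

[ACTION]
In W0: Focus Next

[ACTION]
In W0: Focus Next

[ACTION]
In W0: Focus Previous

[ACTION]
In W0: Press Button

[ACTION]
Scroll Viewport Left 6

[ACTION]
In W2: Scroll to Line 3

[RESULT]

    ┏━━━━━━━━━━━━━━━━━━━━━━━━━━━━━━
    ┃ FileEditor                   
    ┠──────────────────────────────
    ┃enable_ssl = 1024             
    ┃secret_key = "0.0.0.0"        
    ┃host = 100                    
    ┃                              
    ┃[auth]                        
    ┃# auth configuration          
    ┃interval = 8080               
    ┃buffer_size = "production"    
    ┃secret_key = 5432             
    ┗━━━━━━━━━━━━━━━━━━━━━━━━━━━━━━
        ┃Each┠─────────────────────
        ┃Data┃This module processes
        ┃    ┃                     
        ┃Data┃Data processing handl
        ┗━━━━┃Th┌──────────────────
             ┃Da│    Overwrite?    
             ┃Th│Save before closin


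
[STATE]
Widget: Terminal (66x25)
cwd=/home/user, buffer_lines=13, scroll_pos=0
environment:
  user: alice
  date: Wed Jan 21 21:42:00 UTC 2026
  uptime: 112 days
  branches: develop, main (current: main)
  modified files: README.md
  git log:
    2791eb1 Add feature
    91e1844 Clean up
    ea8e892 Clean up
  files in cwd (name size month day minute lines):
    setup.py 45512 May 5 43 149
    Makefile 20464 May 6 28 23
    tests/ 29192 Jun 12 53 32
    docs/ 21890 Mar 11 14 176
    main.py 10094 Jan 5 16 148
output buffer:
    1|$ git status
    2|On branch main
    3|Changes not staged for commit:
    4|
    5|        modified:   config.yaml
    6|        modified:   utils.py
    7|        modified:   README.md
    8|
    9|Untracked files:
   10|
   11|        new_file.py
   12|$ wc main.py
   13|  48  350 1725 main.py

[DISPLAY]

$ git status                                                      
On branch main                                                    
Changes not staged for commit:                                    
                                                                  
        modified:   config.yaml                                   
        modified:   utils.py                                      
        modified:   README.md                                     
                                                                  
Untracked files:                                                  
                                                                  
        new_file.py                                               
$ wc main.py                                                      
  48  350 1725 main.py                                            
$ █                                                               
                                                                  
                                                                  
                                                                  
                                                                  
                                                                  
                                                                  
                                                                  
                                                                  
                                                                  
                                                                  
                                                                  


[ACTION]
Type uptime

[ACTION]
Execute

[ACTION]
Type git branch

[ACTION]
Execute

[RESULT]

$ git status                                                      
On branch main                                                    
Changes not staged for commit:                                    
                                                                  
        modified:   config.yaml                                   
        modified:   utils.py                                      
        modified:   README.md                                     
                                                                  
Untracked files:                                                  
                                                                  
        new_file.py                                               
$ wc main.py                                                      
  48  350 1725 main.py                                            
$ uptime                                                          
 10:00  up 112 days                                               
$ git branch                                                      
  develop                                                         
* main                                                            
$ █                                                               
                                                                  
                                                                  
                                                                  
                                                                  
                                                                  
                                                                  


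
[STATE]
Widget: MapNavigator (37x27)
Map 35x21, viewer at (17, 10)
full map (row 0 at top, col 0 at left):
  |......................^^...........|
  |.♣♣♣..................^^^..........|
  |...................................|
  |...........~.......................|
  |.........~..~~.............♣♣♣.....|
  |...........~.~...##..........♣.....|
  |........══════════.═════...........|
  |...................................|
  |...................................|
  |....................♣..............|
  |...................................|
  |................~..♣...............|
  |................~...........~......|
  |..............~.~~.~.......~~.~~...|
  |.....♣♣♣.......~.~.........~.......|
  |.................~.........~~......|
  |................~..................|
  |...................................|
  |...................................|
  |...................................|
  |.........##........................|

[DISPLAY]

                                     
                                     
                                     
 ......................^^........... 
 .♣♣♣..................^^^.......... 
 ................................... 
 ...........~....................... 
 .........~..~~.............♣♣♣..... 
 ...........~.~...##..........♣..... 
 ........══════════.═════........... 
 ................................... 
 ................................... 
 ....................♣.............. 
 .................@................. 
 ................~..♣............... 
 ................~...........~...... 
 ..............~.~~.~.......~~.~~... 
 .....♣♣♣.......~.~.........~....... 
 .................~.........~~...... 
 ................~.................. 
 ................................... 
 ................................... 
 ................................... 
 .........##........................ 
                                     
                                     
                                     


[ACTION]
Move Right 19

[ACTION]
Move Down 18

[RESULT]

...................                  
...................                  
....♣..............                  
...................                  
~..♣...............                  
~...........~......                  
~~.~.......~~.~~...                  
.~.........~.......                  
.~.........~~......                  
~..................                  
...................                  
...................                  
...................                  
..................@                  
                                     
                                     
                                     
                                     
                                     
                                     
                                     
                                     
                                     
                                     
                                     
                                     
                                     


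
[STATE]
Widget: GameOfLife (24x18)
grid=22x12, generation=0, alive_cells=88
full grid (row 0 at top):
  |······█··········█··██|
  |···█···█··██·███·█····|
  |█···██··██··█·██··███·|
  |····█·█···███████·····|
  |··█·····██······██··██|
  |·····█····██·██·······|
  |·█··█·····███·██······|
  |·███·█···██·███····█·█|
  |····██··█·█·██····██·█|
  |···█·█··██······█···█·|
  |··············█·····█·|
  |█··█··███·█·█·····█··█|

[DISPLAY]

Gen: 0                  
······█··········█··██  
···█···█··██·███·█····  
█···██··██··█·██··███·  
····█·█···███████·····  
··█·····██······██··██  
·····█····██·██·······  
·█··█·····███·██······  
·███·█···██·███····█·█  
····██··█·█·██····██·█  
···█·█··██······█···█·  
··············█·····█·  
█··█··███·█·█·····█··█  
                        
                        
                        
                        
                        


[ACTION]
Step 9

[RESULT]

Gen: 9                  
················███···  
······███·····█···█···  
··············█·███···  
·············█····██·█  
······█·····██·█·█·███  
·····█·█····██·█····█·  
····██··█······██·····  
····██·██·██·█·██·····  
···██···█······█······  
·····███·█·████·······  
······███·██··········  
······················  
                        
                        
                        
                        
                        


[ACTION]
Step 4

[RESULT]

Gen: 13                 
······················  
······███····███······  
············█··█······  
············██·██·····  
············██······██  
····███·█····█·····█··  
····██···█·██·······██  
····██···██·█·██······  
···██·····█·█·········  
···███····██··█·······  
····████··███·········  
·····███··············  
                        
                        
                        
                        
                        


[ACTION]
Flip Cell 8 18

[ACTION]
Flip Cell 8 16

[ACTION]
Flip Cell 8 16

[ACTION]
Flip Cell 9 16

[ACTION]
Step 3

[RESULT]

Gen: 16                 
·······█·····█·█······  
·······█········█·····  
·······█····██·█······  
············██········  
····██·····██·········  
····██···███··········  
········█·············  
········█·█·█·········  
·········██···········  
··········█··█········  
··········█··█········  
··········███·········  
                        
                        
                        
                        
                        


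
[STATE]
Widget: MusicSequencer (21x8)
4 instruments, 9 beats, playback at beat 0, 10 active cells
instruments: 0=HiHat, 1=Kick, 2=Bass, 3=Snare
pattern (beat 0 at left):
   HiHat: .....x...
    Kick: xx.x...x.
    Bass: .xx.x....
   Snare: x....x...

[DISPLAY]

      ▼12345678      
 HiHat·····█···      
  Kick██·█···█·      
  Bass·██·█····      
 Snare█····█···      
                     
                     
                     


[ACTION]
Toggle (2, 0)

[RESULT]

      ▼12345678      
 HiHat·····█···      
  Kick██·█···█·      
  Bass███·█····      
 Snare█····█···      
                     
                     
                     


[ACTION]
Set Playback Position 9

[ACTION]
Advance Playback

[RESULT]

      0▼2345678      
 HiHat·····█···      
  Kick██·█···█·      
  Bass███·█····      
 Snare█····█···      
                     
                     
                     


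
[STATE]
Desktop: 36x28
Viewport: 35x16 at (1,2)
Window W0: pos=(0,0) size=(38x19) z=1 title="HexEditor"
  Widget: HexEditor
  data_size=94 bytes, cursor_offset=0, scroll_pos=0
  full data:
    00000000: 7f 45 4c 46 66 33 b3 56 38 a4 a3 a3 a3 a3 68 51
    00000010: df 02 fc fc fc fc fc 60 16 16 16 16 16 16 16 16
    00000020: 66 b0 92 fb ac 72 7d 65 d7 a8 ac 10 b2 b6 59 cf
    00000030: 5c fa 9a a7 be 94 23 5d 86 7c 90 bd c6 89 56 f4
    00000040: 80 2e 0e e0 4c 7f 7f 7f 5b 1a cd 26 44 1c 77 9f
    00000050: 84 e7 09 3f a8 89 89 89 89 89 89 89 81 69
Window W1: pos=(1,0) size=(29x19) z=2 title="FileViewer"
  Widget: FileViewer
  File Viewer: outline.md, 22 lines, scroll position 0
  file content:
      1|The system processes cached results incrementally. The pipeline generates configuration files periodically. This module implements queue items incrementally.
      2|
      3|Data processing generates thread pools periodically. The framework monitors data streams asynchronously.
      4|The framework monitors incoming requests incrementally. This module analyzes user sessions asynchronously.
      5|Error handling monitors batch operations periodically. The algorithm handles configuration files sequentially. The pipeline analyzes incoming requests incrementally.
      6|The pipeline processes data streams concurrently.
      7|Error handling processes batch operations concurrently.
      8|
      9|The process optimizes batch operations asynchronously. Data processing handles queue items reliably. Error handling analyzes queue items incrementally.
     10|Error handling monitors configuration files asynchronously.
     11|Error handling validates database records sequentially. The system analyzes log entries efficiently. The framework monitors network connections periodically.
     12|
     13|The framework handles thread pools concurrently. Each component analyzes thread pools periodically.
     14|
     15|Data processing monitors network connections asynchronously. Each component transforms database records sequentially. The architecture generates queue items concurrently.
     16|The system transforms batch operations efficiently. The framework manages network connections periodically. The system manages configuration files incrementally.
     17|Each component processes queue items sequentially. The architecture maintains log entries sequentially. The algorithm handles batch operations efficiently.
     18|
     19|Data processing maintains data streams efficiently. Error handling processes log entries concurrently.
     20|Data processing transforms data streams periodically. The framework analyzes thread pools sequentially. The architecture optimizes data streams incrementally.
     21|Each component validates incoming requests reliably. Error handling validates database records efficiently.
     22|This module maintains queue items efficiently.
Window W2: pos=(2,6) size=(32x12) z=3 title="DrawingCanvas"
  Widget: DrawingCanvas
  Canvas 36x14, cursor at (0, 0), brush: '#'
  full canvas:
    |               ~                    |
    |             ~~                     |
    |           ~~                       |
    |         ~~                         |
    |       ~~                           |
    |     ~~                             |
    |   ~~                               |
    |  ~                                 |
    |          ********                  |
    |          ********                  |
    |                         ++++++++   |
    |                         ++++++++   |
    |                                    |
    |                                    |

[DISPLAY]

┠───────────────────────────┨──────
┃The system processes cache▲┃3 56  
┃                          █┃c 60  
┃Data processing generates ░┃d 65  
┃┏━━━━━━━━━━━━━━━━━━━━━━━━━━━━━━┓  
┃┃ DrawingCanvas                ┃  
┃┠──────────────────────────────┨  
┃┃+              ~              ┃  
┃┃             ~~               ┃  
┃┃           ~~                 ┃  
┃┃         ~~                   ┃  
┃┃       ~~                     ┃  
┃┃     ~~                       ┃  
┃┃   ~~                         ┃  
┃┃  ~                           ┃  
┃┗━━━━━━━━━━━━━━━━━━━━━━━━━━━━━━┛  


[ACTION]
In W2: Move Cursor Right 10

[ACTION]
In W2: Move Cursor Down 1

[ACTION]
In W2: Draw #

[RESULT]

┠───────────────────────────┨──────
┃The system processes cache▲┃3 56  
┃                          █┃c 60  
┃Data processing generates ░┃d 65  
┃┏━━━━━━━━━━━━━━━━━━━━━━━━━━━━━━┓  
┃┃ DrawingCanvas                ┃  
┃┠──────────────────────────────┨  
┃┃               ~              ┃  
┃┃          #  ~~               ┃  
┃┃           ~~                 ┃  
┃┃         ~~                   ┃  
┃┃       ~~                     ┃  
┃┃     ~~                       ┃  
┃┃   ~~                         ┃  
┃┃  ~                           ┃  
┃┗━━━━━━━━━━━━━━━━━━━━━━━━━━━━━━┛  


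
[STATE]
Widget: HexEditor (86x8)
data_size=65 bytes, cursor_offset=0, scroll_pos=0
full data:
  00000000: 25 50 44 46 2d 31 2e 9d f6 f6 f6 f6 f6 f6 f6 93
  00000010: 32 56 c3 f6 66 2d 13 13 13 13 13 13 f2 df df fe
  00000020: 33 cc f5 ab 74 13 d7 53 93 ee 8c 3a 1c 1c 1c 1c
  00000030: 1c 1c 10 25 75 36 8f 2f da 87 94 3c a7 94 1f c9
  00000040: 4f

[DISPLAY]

00000000  25 50 44 46 2d 31 2e 9d  f6 f6 f6 f6 f6 f6 f6 93  |%PDF-1..........|        
00000010  32 56 c3 f6 66 2d 13 13  13 13 13 13 f2 df df fe  |2V..f-..........|        
00000020  33 cc f5 ab 74 13 d7 53  93 ee 8c 3a 1c 1c 1c 1c  |3...t..S...:....|        
00000030  1c 1c 10 25 75 36 8f 2f  da 87 94 3c a7 94 1f c9  |...%u6./...<....|        
00000040  4f                                                |O               |        
                                                                                      
                                                                                      
                                                                                      


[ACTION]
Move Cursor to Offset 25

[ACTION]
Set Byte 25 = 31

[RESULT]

00000000  25 50 44 46 2d 31 2e 9d  f6 f6 f6 f6 f6 f6 f6 93  |%PDF-1..........|        
00000010  32 56 c3 f6 66 2d 13 13  13 31 13 13 f2 df df fe  |2V..f-...1......|        
00000020  33 cc f5 ab 74 13 d7 53  93 ee 8c 3a 1c 1c 1c 1c  |3...t..S...:....|        
00000030  1c 1c 10 25 75 36 8f 2f  da 87 94 3c a7 94 1f c9  |...%u6./...<....|        
00000040  4f                                                |O               |        
                                                                                      
                                                                                      
                                                                                      


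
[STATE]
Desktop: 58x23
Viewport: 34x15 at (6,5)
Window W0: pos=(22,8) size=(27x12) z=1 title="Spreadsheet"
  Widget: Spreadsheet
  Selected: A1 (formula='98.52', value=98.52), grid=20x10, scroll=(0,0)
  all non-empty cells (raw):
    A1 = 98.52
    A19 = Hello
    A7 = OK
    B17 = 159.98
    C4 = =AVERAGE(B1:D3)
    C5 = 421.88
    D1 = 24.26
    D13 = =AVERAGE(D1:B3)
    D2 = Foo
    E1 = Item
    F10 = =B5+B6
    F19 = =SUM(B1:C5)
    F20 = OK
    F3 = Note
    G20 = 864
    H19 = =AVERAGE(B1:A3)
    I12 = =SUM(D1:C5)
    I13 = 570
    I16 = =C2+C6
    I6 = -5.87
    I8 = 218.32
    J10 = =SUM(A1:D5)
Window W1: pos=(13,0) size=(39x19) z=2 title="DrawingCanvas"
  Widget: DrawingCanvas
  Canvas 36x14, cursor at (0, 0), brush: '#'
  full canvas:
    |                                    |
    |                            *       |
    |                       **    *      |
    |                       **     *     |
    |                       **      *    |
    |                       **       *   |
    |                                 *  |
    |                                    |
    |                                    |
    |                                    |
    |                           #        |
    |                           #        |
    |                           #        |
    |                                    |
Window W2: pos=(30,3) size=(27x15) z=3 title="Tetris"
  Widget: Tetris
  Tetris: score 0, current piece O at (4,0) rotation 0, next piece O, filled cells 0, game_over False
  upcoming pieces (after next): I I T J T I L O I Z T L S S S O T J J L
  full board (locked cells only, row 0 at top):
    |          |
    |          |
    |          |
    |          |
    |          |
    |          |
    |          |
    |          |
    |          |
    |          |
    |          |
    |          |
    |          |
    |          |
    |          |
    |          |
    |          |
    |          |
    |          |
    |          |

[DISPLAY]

       ┃                ┠─────────
       ┃                ┃         
       ┃                ┃         
       ┃                ┃         
       ┃                ┃         
       ┃                ┃         
       ┃                ┃         
       ┃                ┃         
       ┃                ┃         
       ┃                ┃         
       ┃                ┃         
       ┃                ┃         
       ┃                ┗━━━━━━━━━
       ┗━━━━━━━━━━━━━━━━━━━━━━━━━━
                ┗━━━━━━━━━━━━━━━━━


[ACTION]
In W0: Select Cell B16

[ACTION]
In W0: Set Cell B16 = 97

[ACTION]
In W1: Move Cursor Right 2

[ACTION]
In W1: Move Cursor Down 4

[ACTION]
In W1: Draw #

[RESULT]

       ┃                ┠─────────
       ┃                ┃         
       ┃  #             ┃         
       ┃                ┃         
       ┃                ┃         
       ┃                ┃         
       ┃                ┃         
       ┃                ┃         
       ┃                ┃         
       ┃                ┃         
       ┃                ┃         
       ┃                ┃         
       ┃                ┗━━━━━━━━━
       ┗━━━━━━━━━━━━━━━━━━━━━━━━━━
                ┗━━━━━━━━━━━━━━━━━


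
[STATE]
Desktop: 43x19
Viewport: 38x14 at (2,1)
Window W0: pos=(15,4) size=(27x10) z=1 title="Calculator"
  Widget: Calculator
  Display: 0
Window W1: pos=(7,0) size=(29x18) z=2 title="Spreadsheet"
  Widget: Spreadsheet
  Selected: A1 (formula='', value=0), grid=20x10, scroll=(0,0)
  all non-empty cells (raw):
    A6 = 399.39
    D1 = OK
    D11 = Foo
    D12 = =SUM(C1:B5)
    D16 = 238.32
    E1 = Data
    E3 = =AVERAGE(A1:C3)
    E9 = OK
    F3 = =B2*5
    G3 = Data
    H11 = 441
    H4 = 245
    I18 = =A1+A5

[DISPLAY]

     ┃ Spreadsheet               ┃    
     ┠───────────────────────────┨    
     ┃A1:                        ┃    
     ┃       A       B       C   ┃━━━━
     ┃---------------------------┃    
     ┃  1      [0]       0       ┃────
     ┃  2        0       0       ┃    
     ┃  3        0       0       ┃    
     ┃  4        0       0       ┃    
     ┃  5        0       0       ┃    
     ┃  6   399.39       0       ┃    
     ┃  7        0       0       ┃    
     ┃  8        0       0       ┃━━━━
     ┃  9        0       0       ┃    


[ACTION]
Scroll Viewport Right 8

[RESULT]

  ┃ Spreadsheet               ┃       
  ┠───────────────────────────┨       
  ┃A1:                        ┃       
  ┃       A       B       C   ┃━━━━━┓ 
  ┃---------------------------┃     ┃ 
  ┃  1      [0]       0       ┃─────┨ 
  ┃  2        0       0       ┃    0┃ 
  ┃  3        0       0       ┃     ┃ 
  ┃  4        0       0       ┃     ┃ 
  ┃  5        0       0       ┃     ┃ 
  ┃  6   399.39       0       ┃     ┃ 
  ┃  7        0       0       ┃     ┃ 
  ┃  8        0       0       ┃━━━━━┛ 
  ┃  9        0       0       ┃       


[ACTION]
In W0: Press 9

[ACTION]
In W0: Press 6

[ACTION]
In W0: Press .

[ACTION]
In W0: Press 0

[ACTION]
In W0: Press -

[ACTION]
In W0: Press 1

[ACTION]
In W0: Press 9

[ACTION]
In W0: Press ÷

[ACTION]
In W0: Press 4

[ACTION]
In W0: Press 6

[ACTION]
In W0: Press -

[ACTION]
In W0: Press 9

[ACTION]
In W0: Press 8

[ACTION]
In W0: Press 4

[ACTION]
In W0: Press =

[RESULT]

  ┃ Spreadsheet               ┃       
  ┠───────────────────────────┨       
  ┃A1:                        ┃       
  ┃       A       B       C   ┃━━━━━┓ 
  ┃---------------------------┃     ┃ 
  ┃  1      [0]       0       ┃─────┨ 
  ┃  2        0       0       ┃26087┃ 
  ┃  3        0       0       ┃     ┃ 
  ┃  4        0       0       ┃     ┃ 
  ┃  5        0       0       ┃     ┃ 
  ┃  6   399.39       0       ┃     ┃ 
  ┃  7        0       0       ┃     ┃ 
  ┃  8        0       0       ┃━━━━━┛ 
  ┃  9        0       0       ┃       


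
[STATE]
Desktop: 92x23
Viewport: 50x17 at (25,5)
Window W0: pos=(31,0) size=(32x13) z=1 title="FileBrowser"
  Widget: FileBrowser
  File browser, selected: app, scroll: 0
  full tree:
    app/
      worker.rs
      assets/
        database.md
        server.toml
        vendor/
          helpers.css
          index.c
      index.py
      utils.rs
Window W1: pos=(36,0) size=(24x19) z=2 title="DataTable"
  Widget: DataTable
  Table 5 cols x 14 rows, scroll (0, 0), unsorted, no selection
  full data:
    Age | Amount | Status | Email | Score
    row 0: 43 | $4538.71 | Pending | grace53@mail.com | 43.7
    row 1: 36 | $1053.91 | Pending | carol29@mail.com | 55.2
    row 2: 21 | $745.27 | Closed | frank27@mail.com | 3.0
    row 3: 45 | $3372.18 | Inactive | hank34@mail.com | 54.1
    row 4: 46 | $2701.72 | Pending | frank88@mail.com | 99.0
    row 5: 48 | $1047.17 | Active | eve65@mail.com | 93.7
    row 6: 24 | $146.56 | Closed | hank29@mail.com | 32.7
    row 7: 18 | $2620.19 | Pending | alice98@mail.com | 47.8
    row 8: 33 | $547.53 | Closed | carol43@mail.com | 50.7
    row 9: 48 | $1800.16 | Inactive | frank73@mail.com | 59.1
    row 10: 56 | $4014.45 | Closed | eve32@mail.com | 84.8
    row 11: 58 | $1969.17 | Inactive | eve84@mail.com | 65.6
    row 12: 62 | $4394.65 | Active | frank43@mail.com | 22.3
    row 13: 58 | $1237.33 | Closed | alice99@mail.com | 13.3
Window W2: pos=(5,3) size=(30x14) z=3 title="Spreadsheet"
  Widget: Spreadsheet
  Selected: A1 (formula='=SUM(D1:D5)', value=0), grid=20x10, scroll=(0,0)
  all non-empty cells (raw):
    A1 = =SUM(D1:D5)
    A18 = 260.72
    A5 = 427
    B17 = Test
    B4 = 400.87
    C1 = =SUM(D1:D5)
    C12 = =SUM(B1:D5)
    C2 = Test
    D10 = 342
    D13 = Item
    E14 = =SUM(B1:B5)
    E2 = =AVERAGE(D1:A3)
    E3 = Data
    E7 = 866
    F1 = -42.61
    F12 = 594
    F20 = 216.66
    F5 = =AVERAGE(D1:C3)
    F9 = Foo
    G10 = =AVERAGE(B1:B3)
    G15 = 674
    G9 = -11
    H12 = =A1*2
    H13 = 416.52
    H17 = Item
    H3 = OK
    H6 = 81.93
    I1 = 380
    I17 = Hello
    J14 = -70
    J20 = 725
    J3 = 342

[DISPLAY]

─────────┨ ┃43 │$4538.71│Pending │┃  ┃            
         ┃ ┃36 │$1053.91│Pending │┃  ┃            
    C    ┃ ┃21 │$745.27 │Closed  │┃  ┃            
---------┃ ┃45 │$3372.18│Inactive│┃  ┃            
0       0┃ ┃46 │$2701.72│Pending │┃  ┃            
0Test    ┃ ┃48 │$1047.17│Active  │┃  ┃            
0       0┃ ┃24 │$146.56 │Closed  │┃  ┃            
7       0┃━┃18 │$2620.19│Pending │┃━━┛            
0       0┃ ┃33 │$547.53 │Closed  │┃               
0       0┃ ┃48 │$1800.16│Inactive│┃               
0       0┃ ┃56 │$4014.45│Closed  │┃               
━━━━━━━━━┛ ┃58 │$1969.17│Inactive│┃               
           ┃62 │$4394.65│Active  │┃               
           ┗━━━━━━━━━━━━━━━━━━━━━━┛               
                                                  
                                                  
                                                  


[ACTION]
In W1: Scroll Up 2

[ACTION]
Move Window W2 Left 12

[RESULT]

────┨ ┃    ┃43 │$4538.71│Pending │┃  ┃            
    ┃ ┃    ┃36 │$1053.91│Pending │┃  ┃            
    ┃ ┃    ┃21 │$745.27 │Closed  │┃  ┃            
----┃ ┃    ┃45 │$3372.18│Inactive│┃  ┃            
   0┃ ┃    ┃46 │$2701.72│Pending │┃  ┃            
    ┃ ┃    ┃48 │$1047.17│Active  │┃  ┃            
   0┃ ┃    ┃24 │$146.56 │Closed  │┃  ┃            
   0┃ ┗━━━━┃18 │$2620.19│Pending │┃━━┛            
   0┃      ┃33 │$547.53 │Closed  │┃               
   0┃      ┃48 │$1800.16│Inactive│┃               
   0┃      ┃56 │$4014.45│Closed  │┃               
━━━━┛      ┃58 │$1969.17│Inactive│┃               
           ┃62 │$4394.65│Active  │┃               
           ┗━━━━━━━━━━━━━━━━━━━━━━┛               
                                                  
                                                  
                                                  


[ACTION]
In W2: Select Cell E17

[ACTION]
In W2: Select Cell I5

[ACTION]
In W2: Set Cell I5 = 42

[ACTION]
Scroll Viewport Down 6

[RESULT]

    ┃ ┃    ┃36 │$1053.91│Pending │┃  ┃            
    ┃ ┃    ┃21 │$745.27 │Closed  │┃  ┃            
----┃ ┃    ┃45 │$3372.18│Inactive│┃  ┃            
   0┃ ┃    ┃46 │$2701.72│Pending │┃  ┃            
    ┃ ┃    ┃48 │$1047.17│Active  │┃  ┃            
   0┃ ┃    ┃24 │$146.56 │Closed  │┃  ┃            
   0┃ ┗━━━━┃18 │$2620.19│Pending │┃━━┛            
   0┃      ┃33 │$547.53 │Closed  │┃               
   0┃      ┃48 │$1800.16│Inactive│┃               
   0┃      ┃56 │$4014.45│Closed  │┃               
━━━━┛      ┃58 │$1969.17│Inactive│┃               
           ┃62 │$4394.65│Active  │┃               
           ┗━━━━━━━━━━━━━━━━━━━━━━┛               
                                                  
                                                  
                                                  
                                                  
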